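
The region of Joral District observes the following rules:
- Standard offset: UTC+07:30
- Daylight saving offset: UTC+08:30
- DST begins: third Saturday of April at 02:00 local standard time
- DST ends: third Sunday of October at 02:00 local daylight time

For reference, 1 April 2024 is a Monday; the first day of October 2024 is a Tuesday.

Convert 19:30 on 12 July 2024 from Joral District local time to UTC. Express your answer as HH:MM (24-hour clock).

1 April 2024 is a Monday, so the first Saturday is April 6 and the third is April 20.
1 October 2024 is a Tuesday, so the first Sunday is October 6 and the third is October 20.
12 July 2024 lies within the daylight-saving period (20 April – 20 October), so Joral District is on daylight time, UTC+08:30.
19:30 local − 8h30m = 11:00 UTC.

11:00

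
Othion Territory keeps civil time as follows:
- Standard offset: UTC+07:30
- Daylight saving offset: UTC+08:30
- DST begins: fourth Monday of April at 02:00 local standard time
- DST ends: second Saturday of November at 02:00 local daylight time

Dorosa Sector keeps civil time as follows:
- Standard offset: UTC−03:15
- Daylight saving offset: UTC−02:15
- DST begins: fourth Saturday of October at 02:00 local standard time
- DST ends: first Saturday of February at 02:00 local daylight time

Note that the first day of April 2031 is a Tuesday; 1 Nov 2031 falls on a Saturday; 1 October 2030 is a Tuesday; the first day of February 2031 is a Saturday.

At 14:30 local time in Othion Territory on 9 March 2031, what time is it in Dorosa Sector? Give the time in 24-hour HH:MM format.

1 April 2031 is a Tuesday, so the first Monday is April 7 and the fourth is April 28.
1 November 2031 is a Saturday, so the first Saturday is November 1 and the second is November 8.
9 March 2031 is outside the daylight-saving period (28 April – 8 November), so Othion Territory is on standard time, UTC+07:30.
14:30 Othion Territory − 7h30m = 07:00 UTC.
1 October 2030 is a Tuesday, so the first Saturday is October 5 and the fourth is October 26.
1 February 2031 is a Saturday, so the first Saturday is February 1.
At the standard offset (UTC−03:15), 07:00 UTC − 3h15m = 03:45 Dorosa Sector standard time.
Daylight saving runs 26 October 2030 – 1 February 2031; the standard-time date in Dorosa Sector, 9 March 2031, is outside that window, so Dorosa Sector is on standard time at UTC−03:15.
07:00 UTC − 3h15m = 03:45 Dorosa Sector.

03:45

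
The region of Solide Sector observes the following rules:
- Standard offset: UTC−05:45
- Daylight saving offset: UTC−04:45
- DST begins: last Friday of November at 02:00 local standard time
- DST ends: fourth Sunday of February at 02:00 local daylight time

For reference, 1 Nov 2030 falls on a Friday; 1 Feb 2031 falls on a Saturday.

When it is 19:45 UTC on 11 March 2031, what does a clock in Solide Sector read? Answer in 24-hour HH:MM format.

14:00

1 November 2030 is a Friday, so Fridays fall on 1, 8, 15, 22, 29; the last is November 29.
1 February 2031 is a Saturday, so the first Sunday is February 2 and the fourth is February 23.
At the standard offset (UTC−05:45), 19:45 UTC − 5h45m = 14:00 Solide Sector standard time.
The standard-time date in Solide Sector, 11 March 2031, does not fall between 29 November 2030 and 23 February 2031, so daylight saving is not in effect and Solide Sector is at UTC−05:45.
19:45 UTC − 5h45m = 14:00 local.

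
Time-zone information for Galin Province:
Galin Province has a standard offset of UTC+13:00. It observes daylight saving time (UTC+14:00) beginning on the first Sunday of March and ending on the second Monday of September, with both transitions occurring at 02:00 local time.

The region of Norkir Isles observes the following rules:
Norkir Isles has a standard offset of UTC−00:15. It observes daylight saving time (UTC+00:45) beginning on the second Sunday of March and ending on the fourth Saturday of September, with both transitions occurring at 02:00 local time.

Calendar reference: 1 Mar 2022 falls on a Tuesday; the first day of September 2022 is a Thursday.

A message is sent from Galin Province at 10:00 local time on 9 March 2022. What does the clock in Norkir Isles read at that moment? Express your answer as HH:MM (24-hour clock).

1 March 2022 is a Tuesday, so the first Sunday is March 6.
1 September 2022 is a Thursday, so the first Monday is September 5 and the second is September 12.
9 March 2022 falls between 6 March and 12 September, so daylight saving is in effect and Galin Province is at UTC+14:00.
10:00 Galin Province − 14h = 20:00 UTC (rolling into the previous day, 8 March 2022).
1 March 2022 is a Tuesday, so the first Sunday is March 6 and the second is March 13.
1 September 2022 is a Thursday, so the first Saturday is September 3 and the fourth is September 24.
At the standard offset (UTC−00:15), 20:00 UTC − 0h15m = 19:45 Norkir Isles standard time.
The standard-time date in Norkir Isles, 8 March 2022, does not fall between 13 March and 24 September, so daylight saving is not in effect and Norkir Isles is at UTC−00:15.
20:00 UTC − 0h15m = 19:45 Norkir Isles.

19:45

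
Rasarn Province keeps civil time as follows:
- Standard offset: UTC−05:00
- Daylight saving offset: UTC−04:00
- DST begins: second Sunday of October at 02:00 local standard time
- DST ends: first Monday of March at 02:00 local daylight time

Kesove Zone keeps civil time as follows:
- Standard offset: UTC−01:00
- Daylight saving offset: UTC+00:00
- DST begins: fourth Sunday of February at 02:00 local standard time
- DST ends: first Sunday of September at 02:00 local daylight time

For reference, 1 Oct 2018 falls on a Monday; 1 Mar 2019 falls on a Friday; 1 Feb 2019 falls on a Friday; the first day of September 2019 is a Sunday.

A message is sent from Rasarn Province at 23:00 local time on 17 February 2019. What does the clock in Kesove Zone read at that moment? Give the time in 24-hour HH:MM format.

02:00

1 October 2018 is a Monday, so the first Sunday is October 7 and the second is October 14.
1 March 2019 is a Friday, so the first Monday is March 4.
17 February 2019 falls between 14 October 2018 and 4 March 2019, so daylight saving is in effect and Rasarn Province is at UTC−04:00.
23:00 Rasarn Province + 4h = 03:00 UTC (rolling into the next day, 18 February 2019).
1 February 2019 is a Friday, so the first Sunday is February 3 and the fourth is February 24.
1 September 2019 is a Sunday, so the first Sunday is September 1.
At the standard offset (UTC−01:00), 03:00 UTC − 1h = 02:00 Kesove Zone standard time.
Daylight saving runs 24 February – 1 September; the standard-time date in Kesove Zone, 18 February 2019, is outside that window, so Kesove Zone is on standard time at UTC−01:00.
03:00 UTC − 1h = 02:00 Kesove Zone.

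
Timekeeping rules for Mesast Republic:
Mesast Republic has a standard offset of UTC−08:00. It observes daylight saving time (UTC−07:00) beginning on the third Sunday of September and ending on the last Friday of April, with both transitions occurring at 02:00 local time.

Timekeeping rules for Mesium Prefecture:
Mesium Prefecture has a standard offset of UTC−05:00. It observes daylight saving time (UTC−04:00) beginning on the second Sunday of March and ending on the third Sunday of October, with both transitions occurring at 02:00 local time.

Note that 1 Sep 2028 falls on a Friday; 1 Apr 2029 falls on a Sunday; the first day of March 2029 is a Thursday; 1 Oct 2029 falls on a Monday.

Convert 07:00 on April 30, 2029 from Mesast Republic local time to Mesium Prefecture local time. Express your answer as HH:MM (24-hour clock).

1 September 2028 is a Friday, so the first Sunday is September 3 and the third is September 17.
1 April 2029 is a Sunday, so Fridays fall on 6, 13, 20, 27; the last is April 27.
April 30, 2029 does not fall between 17 September 2028 and 27 April 2029, so daylight saving is not in effect and Mesast Republic is at UTC−08:00.
07:00 Mesast Republic + 8h = 15:00 UTC.
1 March 2029 is a Thursday, so the first Sunday is March 4 and the second is March 11.
1 October 2029 is a Monday, so the first Sunday is October 7 and the third is October 21.
At the standard offset (UTC−05:00), 15:00 UTC − 5h = 10:00 Mesium Prefecture standard time.
The standard-time date in Mesium Prefecture, April 30, 2029, falls between 11 March and 21 October, so daylight saving is in effect and Mesium Prefecture is at UTC−04:00.
15:00 UTC − 4h = 11:00 Mesium Prefecture.

11:00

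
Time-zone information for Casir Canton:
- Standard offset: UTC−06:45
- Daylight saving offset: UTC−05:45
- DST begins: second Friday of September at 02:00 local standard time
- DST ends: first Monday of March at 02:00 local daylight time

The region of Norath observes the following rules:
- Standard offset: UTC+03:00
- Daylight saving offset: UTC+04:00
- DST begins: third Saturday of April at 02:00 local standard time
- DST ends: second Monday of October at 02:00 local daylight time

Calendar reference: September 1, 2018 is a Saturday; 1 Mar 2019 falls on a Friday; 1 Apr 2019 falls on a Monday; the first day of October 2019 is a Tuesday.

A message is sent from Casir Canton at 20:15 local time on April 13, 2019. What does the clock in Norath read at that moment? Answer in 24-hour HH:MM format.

1 September 2018 is a Saturday, so the first Friday is September 7 and the second is September 14.
1 March 2019 is a Friday, so the first Monday is March 4.
April 13, 2019 does not fall between 14 September 2018 and 4 March 2019, so daylight saving is not in effect and Casir Canton is at UTC−06:45.
20:15 Casir Canton + 6h45m = 03:00 UTC (rolling into the next day, 14 April 2019).
1 April 2019 is a Monday, so the first Saturday is April 6 and the third is April 20.
1 October 2019 is a Tuesday, so the first Monday is October 7 and the second is October 14.
At the standard offset (UTC+03:00), 03:00 UTC + 3h = 06:00 Norath standard time.
The standard-time date in Norath, April 14, 2019, does not fall between 20 April and 14 October, so daylight saving is not in effect and Norath is at UTC+03:00.
03:00 UTC + 3h = 06:00 Norath.

06:00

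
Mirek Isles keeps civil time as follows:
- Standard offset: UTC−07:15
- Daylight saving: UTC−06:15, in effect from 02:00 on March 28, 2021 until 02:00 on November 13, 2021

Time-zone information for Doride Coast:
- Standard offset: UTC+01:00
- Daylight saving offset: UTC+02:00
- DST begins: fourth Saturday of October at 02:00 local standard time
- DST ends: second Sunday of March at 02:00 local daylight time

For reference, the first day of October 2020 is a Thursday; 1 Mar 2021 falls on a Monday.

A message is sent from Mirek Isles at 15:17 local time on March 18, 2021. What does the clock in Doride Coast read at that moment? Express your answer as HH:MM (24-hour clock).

March 18, 2021 is outside the daylight-saving period (28 March – 13 November), so Mirek Isles is on standard time, UTC−07:15.
15:17 Mirek Isles + 7h15m = 22:32 UTC.
1 October 2020 is a Thursday, so the first Saturday is October 3 and the fourth is October 24.
1 March 2021 is a Monday, so the first Sunday is March 7 and the second is March 14.
At the standard offset (UTC+01:00), 22:32 UTC + 1h = 23:32 Doride Coast standard time.
Daylight saving runs 24 October 2020 – 14 March 2021; the standard-time date in Doride Coast, March 18, 2021, is outside that window, so Doride Coast is on standard time at UTC+01:00.
22:32 UTC + 1h = 23:32 Doride Coast.

23:32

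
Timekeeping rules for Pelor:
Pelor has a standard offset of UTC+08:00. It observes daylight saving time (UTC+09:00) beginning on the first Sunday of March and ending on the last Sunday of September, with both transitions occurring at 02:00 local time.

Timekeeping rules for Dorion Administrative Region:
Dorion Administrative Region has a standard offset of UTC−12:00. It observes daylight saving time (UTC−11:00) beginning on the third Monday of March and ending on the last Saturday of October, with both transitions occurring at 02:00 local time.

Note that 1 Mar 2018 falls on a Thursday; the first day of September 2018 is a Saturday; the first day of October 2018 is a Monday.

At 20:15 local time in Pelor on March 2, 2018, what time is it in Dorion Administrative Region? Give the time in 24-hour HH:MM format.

00:15

1 March 2018 is a Thursday, so the first Sunday is March 4.
1 September 2018 is a Saturday, so Sundays fall on 2, 9, 16, 23, 30; the last is September 30.
March 2, 2018 does not fall between 4 March and 30 September, so daylight saving is not in effect and Pelor is at UTC+08:00.
20:15 Pelor − 8h = 12:15 UTC.
1 March 2018 is a Thursday, so the first Monday is March 5 and the third is March 19.
1 October 2018 is a Monday, so Saturdays fall on 6, 13, 20, 27; the last is October 27.
At the standard offset (UTC−12:00), 12:15 UTC − 12h = 00:15 Dorion Administrative Region standard time.
The standard-time date in Dorion Administrative Region, March 2, 2018, does not fall between 19 March and 27 October, so daylight saving is not in effect and Dorion Administrative Region is at UTC−12:00.
12:15 UTC − 12h = 00:15 Dorion Administrative Region.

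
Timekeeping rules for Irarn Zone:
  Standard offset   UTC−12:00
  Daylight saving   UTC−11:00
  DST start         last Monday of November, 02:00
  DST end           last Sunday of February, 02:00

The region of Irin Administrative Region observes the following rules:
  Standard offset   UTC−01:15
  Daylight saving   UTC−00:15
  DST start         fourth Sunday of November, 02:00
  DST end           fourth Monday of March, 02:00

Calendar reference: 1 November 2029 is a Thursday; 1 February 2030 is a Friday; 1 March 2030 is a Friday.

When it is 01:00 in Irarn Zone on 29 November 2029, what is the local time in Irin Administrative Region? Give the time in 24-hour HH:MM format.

1 November 2029 is a Thursday, so Mondays fall on 5, 12, 19, 26; the last is November 26.
1 February 2030 is a Friday, so Sundays fall on 3, 10, 17, 24; the last is February 24.
Daylight saving runs 26 November 2029 – 24 February 2030; 29 November 2029 is inside that window, so Irarn Zone is at UTC−11:00.
01:00 Irarn Zone + 11h = 12:00 UTC.
1 November 2029 is a Thursday, so the first Sunday is November 4 and the fourth is November 25.
1 March 2030 is a Friday, so the first Monday is March 4 and the fourth is March 25.
At the standard offset (UTC−01:15), 12:00 UTC − 1h15m = 10:45 Irin Administrative Region standard time.
The standard-time date in Irin Administrative Region, 29 November 2029, falls between 25 November 2029 and 25 March 2030, so daylight saving is in effect and Irin Administrative Region is at UTC−00:15.
12:00 UTC − 0h15m = 11:45 Irin Administrative Region.

11:45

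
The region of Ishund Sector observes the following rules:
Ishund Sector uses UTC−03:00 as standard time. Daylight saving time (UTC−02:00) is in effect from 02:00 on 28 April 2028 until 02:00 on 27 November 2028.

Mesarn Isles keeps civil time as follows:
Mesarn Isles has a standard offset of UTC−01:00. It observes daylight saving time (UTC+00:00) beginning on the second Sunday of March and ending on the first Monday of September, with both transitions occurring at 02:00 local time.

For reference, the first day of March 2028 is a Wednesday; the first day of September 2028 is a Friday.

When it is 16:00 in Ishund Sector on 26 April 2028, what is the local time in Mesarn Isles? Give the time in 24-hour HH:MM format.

19:00

26 April 2028 is outside the daylight-saving period (28 April – 27 November), so Ishund Sector is on standard time, UTC−03:00.
16:00 Ishund Sector + 3h = 19:00 UTC.
1 March 2028 is a Wednesday, so the first Sunday is March 5 and the second is March 12.
1 September 2028 is a Friday, so the first Monday is September 4.
At the standard offset (UTC−01:00), 19:00 UTC − 1h = 18:00 Mesarn Isles standard time.
Daylight saving runs 12 March – 4 September; the standard-time date in Mesarn Isles, 26 April 2028, is inside that window, so Mesarn Isles is at UTC+00:00.
19:00 UTC + 0h = 19:00 Mesarn Isles.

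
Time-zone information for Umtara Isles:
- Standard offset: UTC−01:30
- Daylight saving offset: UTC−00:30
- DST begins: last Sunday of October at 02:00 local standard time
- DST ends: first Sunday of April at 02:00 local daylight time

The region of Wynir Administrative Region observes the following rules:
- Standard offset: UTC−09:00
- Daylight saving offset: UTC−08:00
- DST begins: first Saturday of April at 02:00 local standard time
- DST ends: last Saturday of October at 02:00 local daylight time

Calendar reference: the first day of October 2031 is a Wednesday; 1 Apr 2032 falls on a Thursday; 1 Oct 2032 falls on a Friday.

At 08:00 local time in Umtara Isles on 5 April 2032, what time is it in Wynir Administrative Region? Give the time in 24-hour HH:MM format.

01:30

1 October 2031 is a Wednesday, so Sundays fall on 5, 12, 19, 26; the last is October 26.
1 April 2032 is a Thursday, so the first Sunday is April 4.
5 April 2032 is outside the daylight-saving period (26 October 2031 – 4 April 2032), so Umtara Isles is on standard time, UTC−01:30.
08:00 Umtara Isles + 1h30m = 09:30 UTC.
1 April 2032 is a Thursday, so the first Saturday is April 3.
1 October 2032 is a Friday, so Saturdays fall on 2, 9, 16, 23, 30; the last is October 30.
At the standard offset (UTC−09:00), 09:30 UTC − 9h = 00:30 Wynir Administrative Region standard time.
The standard-time date in Wynir Administrative Region, 5 April 2032, falls between 3 April and 30 October, so daylight saving is in effect and Wynir Administrative Region is at UTC−08:00.
09:30 UTC − 8h = 01:30 Wynir Administrative Region.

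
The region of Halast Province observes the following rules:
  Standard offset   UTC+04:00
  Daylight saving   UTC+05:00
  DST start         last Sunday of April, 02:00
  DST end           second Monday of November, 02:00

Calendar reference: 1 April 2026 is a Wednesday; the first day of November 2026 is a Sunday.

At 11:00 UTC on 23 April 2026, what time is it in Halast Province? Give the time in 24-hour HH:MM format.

1 April 2026 is a Wednesday, so Sundays fall on 5, 12, 19, 26; the last is April 26.
1 November 2026 is a Sunday, so the first Monday is November 2 and the second is November 9.
At the standard offset (UTC+04:00), 11:00 UTC + 4h = 15:00 Halast Province standard time.
Daylight saving runs 26 April – 9 November; the standard-time date in Halast Province, 23 April 2026, is outside that window, so Halast Province is on standard time at UTC+04:00.
11:00 UTC + 4h = 15:00 local.

15:00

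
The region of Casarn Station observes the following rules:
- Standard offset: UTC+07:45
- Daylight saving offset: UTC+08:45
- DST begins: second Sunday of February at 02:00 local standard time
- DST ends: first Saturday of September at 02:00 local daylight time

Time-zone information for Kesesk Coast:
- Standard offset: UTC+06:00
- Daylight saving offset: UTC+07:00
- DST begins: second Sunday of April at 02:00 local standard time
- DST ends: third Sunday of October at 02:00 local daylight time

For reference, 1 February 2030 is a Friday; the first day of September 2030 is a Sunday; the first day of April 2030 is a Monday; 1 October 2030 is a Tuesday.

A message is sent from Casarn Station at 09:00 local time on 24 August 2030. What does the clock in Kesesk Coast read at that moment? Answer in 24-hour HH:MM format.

1 February 2030 is a Friday, so the first Sunday is February 3 and the second is February 10.
1 September 2030 is a Sunday, so the first Saturday is September 7.
Daylight saving runs 10 February – 7 September; 24 August 2030 is inside that window, so Casarn Station is at UTC+08:45.
09:00 Casarn Station − 8h45m = 00:15 UTC.
1 April 2030 is a Monday, so the first Sunday is April 7 and the second is April 14.
1 October 2030 is a Tuesday, so the first Sunday is October 6 and the third is October 20.
At the standard offset (UTC+06:00), 00:15 UTC + 6h = 06:15 Kesesk Coast standard time.
The standard-time date in Kesesk Coast, 24 August 2030, lies within the daylight-saving period (14 April – 20 October), so Kesesk Coast is on daylight time, UTC+07:00.
00:15 UTC + 7h = 07:15 Kesesk Coast.

07:15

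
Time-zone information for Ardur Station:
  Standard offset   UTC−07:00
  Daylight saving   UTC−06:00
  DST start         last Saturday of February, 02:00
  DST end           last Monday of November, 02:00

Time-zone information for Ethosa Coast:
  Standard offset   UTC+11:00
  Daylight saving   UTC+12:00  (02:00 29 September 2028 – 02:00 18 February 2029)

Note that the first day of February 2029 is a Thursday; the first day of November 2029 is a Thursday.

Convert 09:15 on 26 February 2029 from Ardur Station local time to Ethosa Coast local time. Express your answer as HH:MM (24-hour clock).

02:15

1 February 2029 is a Thursday, so Saturdays fall on 3, 10, 17, 24; the last is February 24.
1 November 2029 is a Thursday, so Mondays fall on 5, 12, 19, 26; the last is November 26.
26 February 2029 lies within the daylight-saving period (24 February – 26 November), so Ardur Station is on daylight time, UTC−06:00.
09:15 Ardur Station + 6h = 15:15 UTC.
At the standard offset (UTC+11:00), 15:15 UTC + 11h = 02:15 Ethosa Coast standard time (rolling into the next day, 27 February 2029).
Daylight saving runs 29 September 2028 – 18 February 2029; the standard-time date in Ethosa Coast, 27 February 2029, is outside that window, so Ethosa Coast is on standard time at UTC+11:00.
15:15 UTC + 11h = 02:15 Ethosa Coast (rolling into the next day, 27 February 2029).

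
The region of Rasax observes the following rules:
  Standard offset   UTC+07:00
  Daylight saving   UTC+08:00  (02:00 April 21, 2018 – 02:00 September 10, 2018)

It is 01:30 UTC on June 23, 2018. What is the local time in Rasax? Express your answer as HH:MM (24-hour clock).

09:30

At the standard offset (UTC+07:00), 01:30 UTC + 7h = 08:30 Rasax standard time.
The standard-time date in Rasax, June 23, 2018, lies within the daylight-saving period (21 April – 10 September), so Rasax is on daylight time, UTC+08:00.
01:30 UTC + 8h = 09:30 local.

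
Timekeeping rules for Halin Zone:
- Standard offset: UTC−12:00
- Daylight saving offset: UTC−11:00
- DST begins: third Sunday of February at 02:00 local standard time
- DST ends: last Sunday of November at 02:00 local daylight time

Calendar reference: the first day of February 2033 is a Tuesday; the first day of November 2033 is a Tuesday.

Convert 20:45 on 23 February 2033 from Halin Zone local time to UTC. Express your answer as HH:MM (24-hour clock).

1 February 2033 is a Tuesday, so the first Sunday is February 6 and the third is February 20.
1 November 2033 is a Tuesday, so Sundays fall on 6, 13, 20, 27; the last is November 27.
Daylight saving runs 20 February – 27 November; 23 February 2033 is inside that window, so Halin Zone is at UTC−11:00.
20:45 local + 11h = 07:45 UTC (rolling into the next day, 24 February 2033).

07:45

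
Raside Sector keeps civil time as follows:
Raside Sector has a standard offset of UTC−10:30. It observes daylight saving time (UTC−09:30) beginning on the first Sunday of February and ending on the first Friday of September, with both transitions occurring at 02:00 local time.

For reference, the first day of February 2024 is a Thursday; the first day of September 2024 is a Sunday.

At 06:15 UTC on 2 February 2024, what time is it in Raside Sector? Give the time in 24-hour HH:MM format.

19:45

1 February 2024 is a Thursday, so the first Sunday is February 4.
1 September 2024 is a Sunday, so the first Friday is September 6.
At the standard offset (UTC−10:30), 06:15 UTC − 10h30m = 19:45 Raside Sector standard time (rolling into the previous day, 1 February 2024).
The standard-time date in Raside Sector, 1 February 2024, is outside the daylight-saving period (4 February – 6 September), so Raside Sector is on standard time, UTC−10:30.
06:15 UTC − 10h30m = 19:45 local (rolling into the previous day, 1 February 2024).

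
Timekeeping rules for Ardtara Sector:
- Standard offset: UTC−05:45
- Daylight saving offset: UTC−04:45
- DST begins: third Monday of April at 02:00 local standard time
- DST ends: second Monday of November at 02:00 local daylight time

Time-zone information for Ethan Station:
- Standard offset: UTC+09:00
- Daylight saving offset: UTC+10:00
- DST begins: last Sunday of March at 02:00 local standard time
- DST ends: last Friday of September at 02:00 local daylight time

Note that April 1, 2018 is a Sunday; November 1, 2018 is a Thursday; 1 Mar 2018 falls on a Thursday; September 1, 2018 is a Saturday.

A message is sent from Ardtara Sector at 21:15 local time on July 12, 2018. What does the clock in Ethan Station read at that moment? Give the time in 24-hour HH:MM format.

12:00

1 April 2018 is a Sunday, so the first Monday is April 2 and the third is April 16.
1 November 2018 is a Thursday, so the first Monday is November 5 and the second is November 12.
July 12, 2018 falls between 16 April and 12 November, so daylight saving is in effect and Ardtara Sector is at UTC−04:45.
21:15 Ardtara Sector + 4h45m = 02:00 UTC (rolling into the next day, 13 July 2018).
1 March 2018 is a Thursday, so Sundays fall on 4, 11, 18, 25; the last is March 25.
1 September 2018 is a Saturday, so Fridays fall on 7, 14, 21, 28; the last is September 28.
At the standard offset (UTC+09:00), 02:00 UTC + 9h = 11:00 Ethan Station standard time.
Daylight saving runs 25 March – 28 September; the standard-time date in Ethan Station, July 13, 2018, is inside that window, so Ethan Station is at UTC+10:00.
02:00 UTC + 10h = 12:00 Ethan Station.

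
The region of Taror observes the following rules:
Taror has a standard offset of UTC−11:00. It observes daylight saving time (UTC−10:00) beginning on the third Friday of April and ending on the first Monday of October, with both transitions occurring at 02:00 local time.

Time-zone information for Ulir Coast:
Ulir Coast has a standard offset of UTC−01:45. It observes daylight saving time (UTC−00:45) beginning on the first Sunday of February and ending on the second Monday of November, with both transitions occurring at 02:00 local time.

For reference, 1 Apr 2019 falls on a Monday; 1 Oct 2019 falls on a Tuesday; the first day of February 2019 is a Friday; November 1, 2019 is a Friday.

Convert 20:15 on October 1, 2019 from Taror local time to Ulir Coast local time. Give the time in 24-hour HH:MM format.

1 April 2019 is a Monday, so the first Friday is April 5 and the third is April 19.
1 October 2019 is a Tuesday, so the first Monday is October 7.
October 1, 2019 lies within the daylight-saving period (19 April – 7 October), so Taror is on daylight time, UTC−10:00.
20:15 Taror + 10h = 06:15 UTC (rolling into the next day, 2 October 2019).
1 February 2019 is a Friday, so the first Sunday is February 3.
1 November 2019 is a Friday, so the first Monday is November 4 and the second is November 11.
At the standard offset (UTC−01:45), 06:15 UTC − 1h45m = 04:30 Ulir Coast standard time.
The standard-time date in Ulir Coast, October 2, 2019, lies within the daylight-saving period (3 February – 11 November), so Ulir Coast is on daylight time, UTC−00:45.
06:15 UTC − 0h45m = 05:30 Ulir Coast.

05:30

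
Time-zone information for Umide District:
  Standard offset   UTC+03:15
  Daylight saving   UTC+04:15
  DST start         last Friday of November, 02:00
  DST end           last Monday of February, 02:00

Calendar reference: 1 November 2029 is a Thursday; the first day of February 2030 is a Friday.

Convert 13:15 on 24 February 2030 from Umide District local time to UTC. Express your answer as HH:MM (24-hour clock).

09:00

1 November 2029 is a Thursday, so Fridays fall on 2, 9, 16, 23, 30; the last is November 30.
1 February 2030 is a Friday, so Mondays fall on 4, 11, 18, 25; the last is February 25.
Daylight saving runs 30 November 2029 – 25 February 2030; 24 February 2030 is inside that window, so Umide District is at UTC+04:15.
13:15 local − 4h15m = 09:00 UTC.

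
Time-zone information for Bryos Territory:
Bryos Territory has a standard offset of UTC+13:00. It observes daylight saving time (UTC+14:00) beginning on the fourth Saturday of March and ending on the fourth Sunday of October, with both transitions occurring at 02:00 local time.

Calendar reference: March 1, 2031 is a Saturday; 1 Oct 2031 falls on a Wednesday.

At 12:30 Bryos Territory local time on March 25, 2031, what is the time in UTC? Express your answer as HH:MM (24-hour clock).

1 March 2031 is a Saturday, so the first Saturday is March 1 and the fourth is March 22.
1 October 2031 is a Wednesday, so the first Sunday is October 5 and the fourth is October 26.
Daylight saving runs 22 March – 26 October; March 25, 2031 is inside that window, so Bryos Territory is at UTC+14:00.
12:30 local − 14h = 22:30 UTC (rolling into the previous day, 24 March 2031).

22:30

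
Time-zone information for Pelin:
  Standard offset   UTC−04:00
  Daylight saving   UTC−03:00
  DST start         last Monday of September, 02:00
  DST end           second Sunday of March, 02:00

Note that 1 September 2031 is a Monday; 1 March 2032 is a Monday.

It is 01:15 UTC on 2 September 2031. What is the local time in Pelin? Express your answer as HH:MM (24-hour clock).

21:15

1 September 2031 is a Monday, so Mondays fall on 1, 8, 15, 22, 29; the last is September 29.
1 March 2032 is a Monday, so the first Sunday is March 7 and the second is March 14.
At the standard offset (UTC−04:00), 01:15 UTC − 4h = 21:15 Pelin standard time (rolling into the previous day, 1 September 2031).
The standard-time date in Pelin, 1 September 2031, does not fall between 29 September 2031 and 14 March 2032, so daylight saving is not in effect and Pelin is at UTC−04:00.
01:15 UTC − 4h = 21:15 local (rolling into the previous day, 1 September 2031).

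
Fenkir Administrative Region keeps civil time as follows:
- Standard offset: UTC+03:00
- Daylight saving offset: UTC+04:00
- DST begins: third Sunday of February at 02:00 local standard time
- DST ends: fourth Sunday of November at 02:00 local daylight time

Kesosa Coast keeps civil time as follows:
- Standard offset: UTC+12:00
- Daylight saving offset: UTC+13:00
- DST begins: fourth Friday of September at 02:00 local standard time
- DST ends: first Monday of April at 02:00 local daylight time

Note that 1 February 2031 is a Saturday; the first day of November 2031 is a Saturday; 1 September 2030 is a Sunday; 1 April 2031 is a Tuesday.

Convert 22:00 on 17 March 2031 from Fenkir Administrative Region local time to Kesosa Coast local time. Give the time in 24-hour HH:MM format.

1 February 2031 is a Saturday, so the first Sunday is February 2 and the third is February 16.
1 November 2031 is a Saturday, so the first Sunday is November 2 and the fourth is November 23.
Daylight saving runs 16 February – 23 November; 17 March 2031 is inside that window, so Fenkir Administrative Region is at UTC+04:00.
22:00 Fenkir Administrative Region − 4h = 18:00 UTC.
1 September 2030 is a Sunday, so the first Friday is September 6 and the fourth is September 27.
1 April 2031 is a Tuesday, so the first Monday is April 7.
At the standard offset (UTC+12:00), 18:00 UTC + 12h = 06:00 Kesosa Coast standard time (rolling into the next day, 18 March 2031).
The standard-time date in Kesosa Coast, 18 March 2031, lies within the daylight-saving period (27 September 2030 – 7 April 2031), so Kesosa Coast is on daylight time, UTC+13:00.
18:00 UTC + 13h = 07:00 Kesosa Coast (rolling into the next day, 18 March 2031).

07:00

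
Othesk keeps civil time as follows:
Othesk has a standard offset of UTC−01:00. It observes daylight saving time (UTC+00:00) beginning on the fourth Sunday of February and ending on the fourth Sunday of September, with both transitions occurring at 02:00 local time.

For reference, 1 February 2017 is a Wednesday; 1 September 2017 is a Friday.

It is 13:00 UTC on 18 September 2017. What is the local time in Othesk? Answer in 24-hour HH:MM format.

1 February 2017 is a Wednesday, so the first Sunday is February 5 and the fourth is February 26.
1 September 2017 is a Friday, so the first Sunday is September 3 and the fourth is September 24.
At the standard offset (UTC−01:00), 13:00 UTC − 1h = 12:00 Othesk standard time.
Daylight saving runs 26 February – 24 September; the standard-time date in Othesk, 18 September 2017, is inside that window, so Othesk is at UTC+00:00.
13:00 UTC + 0h = 13:00 local.

13:00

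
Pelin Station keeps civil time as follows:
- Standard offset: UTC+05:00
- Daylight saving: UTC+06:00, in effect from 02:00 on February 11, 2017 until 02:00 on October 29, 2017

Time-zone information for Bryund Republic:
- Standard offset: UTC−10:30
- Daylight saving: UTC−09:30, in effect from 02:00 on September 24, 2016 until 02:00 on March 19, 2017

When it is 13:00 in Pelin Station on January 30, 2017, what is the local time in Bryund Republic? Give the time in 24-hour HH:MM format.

Daylight saving runs 11 February – 29 October; January 30, 2017 is outside that window, so Pelin Station is on standard time at UTC+05:00.
13:00 Pelin Station − 5h = 08:00 UTC.
At the standard offset (UTC−10:30), 08:00 UTC − 10h30m = 21:30 Bryund Republic standard time (rolling into the previous day, 29 January 2017).
The standard-time date in Bryund Republic, January 29, 2017, lies within the daylight-saving period (24 September 2016 – 19 March 2017), so Bryund Republic is on daylight time, UTC−09:30.
08:00 UTC − 9h30m = 22:30 Bryund Republic (rolling into the previous day, 29 January 2017).

22:30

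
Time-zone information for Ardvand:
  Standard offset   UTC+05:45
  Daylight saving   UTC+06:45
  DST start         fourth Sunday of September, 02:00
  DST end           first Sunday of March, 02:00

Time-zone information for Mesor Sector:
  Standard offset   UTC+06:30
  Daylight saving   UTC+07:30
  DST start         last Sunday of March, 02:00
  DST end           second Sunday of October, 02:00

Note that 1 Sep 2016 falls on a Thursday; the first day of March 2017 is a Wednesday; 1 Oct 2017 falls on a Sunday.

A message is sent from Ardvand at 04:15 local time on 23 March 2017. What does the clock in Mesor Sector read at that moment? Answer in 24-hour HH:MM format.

05:00

1 September 2016 is a Thursday, so the first Sunday is September 4 and the fourth is September 25.
1 March 2017 is a Wednesday, so the first Sunday is March 5.
Daylight saving runs 25 September 2016 – 5 March 2017; 23 March 2017 is outside that window, so Ardvand is on standard time at UTC+05:45.
04:15 Ardvand − 5h45m = 22:30 UTC (rolling into the previous day, 22 March 2017).
1 March 2017 is a Wednesday, so Sundays fall on 5, 12, 19, 26; the last is March 26.
1 October 2017 is a Sunday, so the first Sunday is October 1 and the second is October 8.
At the standard offset (UTC+06:30), 22:30 UTC + 6h30m = 05:00 Mesor Sector standard time (rolling into the next day, 23 March 2017).
Daylight saving runs 26 March – 8 October; the standard-time date in Mesor Sector, 23 March 2017, is outside that window, so Mesor Sector is on standard time at UTC+06:30.
22:30 UTC + 6h30m = 05:00 Mesor Sector (rolling into the next day, 23 March 2017).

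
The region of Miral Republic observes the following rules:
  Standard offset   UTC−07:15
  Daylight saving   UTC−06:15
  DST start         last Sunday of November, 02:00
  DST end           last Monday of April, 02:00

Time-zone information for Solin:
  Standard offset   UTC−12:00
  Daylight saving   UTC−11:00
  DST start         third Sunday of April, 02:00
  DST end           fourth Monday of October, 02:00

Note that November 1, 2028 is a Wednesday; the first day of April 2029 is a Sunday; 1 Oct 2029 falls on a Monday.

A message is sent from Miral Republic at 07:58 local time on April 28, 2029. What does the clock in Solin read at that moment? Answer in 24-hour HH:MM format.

03:13

1 November 2028 is a Wednesday, so Sundays fall on 5, 12, 19, 26; the last is November 26.
1 April 2029 is a Sunday, so Mondays fall on 2, 9, 16, 23, 30; the last is April 30.
April 28, 2029 falls between 26 November 2028 and 30 April 2029, so daylight saving is in effect and Miral Republic is at UTC−06:15.
07:58 Miral Republic + 6h15m = 14:13 UTC.
1 April 2029 is a Sunday, so the first Sunday is April 1 and the third is April 15.
1 October 2029 is a Monday, so the first Monday is October 1 and the fourth is October 22.
At the standard offset (UTC−12:00), 14:13 UTC − 12h = 02:13 Solin standard time.
Daylight saving runs 15 April – 22 October; the standard-time date in Solin, April 28, 2029, is inside that window, so Solin is at UTC−11:00.
14:13 UTC − 11h = 03:13 Solin.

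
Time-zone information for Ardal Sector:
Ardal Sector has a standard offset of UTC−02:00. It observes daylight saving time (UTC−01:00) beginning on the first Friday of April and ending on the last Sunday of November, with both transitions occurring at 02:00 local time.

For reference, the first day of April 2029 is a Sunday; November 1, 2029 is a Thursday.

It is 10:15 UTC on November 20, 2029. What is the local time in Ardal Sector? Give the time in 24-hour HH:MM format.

1 April 2029 is a Sunday, so the first Friday is April 6.
1 November 2029 is a Thursday, so Sundays fall on 4, 11, 18, 25; the last is November 25.
At the standard offset (UTC−02:00), 10:15 UTC − 2h = 08:15 Ardal Sector standard time.
The standard-time date in Ardal Sector, November 20, 2029, lies within the daylight-saving period (6 April – 25 November), so Ardal Sector is on daylight time, UTC−01:00.
10:15 UTC − 1h = 09:15 local.

09:15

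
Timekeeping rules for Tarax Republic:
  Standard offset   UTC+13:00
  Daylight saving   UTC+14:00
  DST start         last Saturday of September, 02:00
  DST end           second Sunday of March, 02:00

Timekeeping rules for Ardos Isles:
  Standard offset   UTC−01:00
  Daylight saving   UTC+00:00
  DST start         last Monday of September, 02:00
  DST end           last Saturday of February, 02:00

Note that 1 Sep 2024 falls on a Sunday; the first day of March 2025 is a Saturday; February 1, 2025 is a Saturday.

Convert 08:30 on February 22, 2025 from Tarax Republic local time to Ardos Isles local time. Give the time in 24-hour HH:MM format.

1 September 2024 is a Sunday, so Saturdays fall on 7, 14, 21, 28; the last is September 28.
1 March 2025 is a Saturday, so the first Sunday is March 2 and the second is March 9.
February 22, 2025 lies within the daylight-saving period (28 September 2024 – 9 March 2025), so Tarax Republic is on daylight time, UTC+14:00.
08:30 Tarax Republic − 14h = 18:30 UTC (rolling into the previous day, 21 February 2025).
1 September 2024 is a Sunday, so Mondays fall on 2, 9, 16, 23, 30; the last is September 30.
1 February 2025 is a Saturday, so Saturdays fall on 1, 8, 15, 22; the last is February 22.
At the standard offset (UTC−01:00), 18:30 UTC − 1h = 17:30 Ardos Isles standard time.
The standard-time date in Ardos Isles, February 21, 2025, falls between 30 September 2024 and 22 February 2025, so daylight saving is in effect and Ardos Isles is at UTC+00:00.
18:30 UTC + 0h = 18:30 Ardos Isles.

18:30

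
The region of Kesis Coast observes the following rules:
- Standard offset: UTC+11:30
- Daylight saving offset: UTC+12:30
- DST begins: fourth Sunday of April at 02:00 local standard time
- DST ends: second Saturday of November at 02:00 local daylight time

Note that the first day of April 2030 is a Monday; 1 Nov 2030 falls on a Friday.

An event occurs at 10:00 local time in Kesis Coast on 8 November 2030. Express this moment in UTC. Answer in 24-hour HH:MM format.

21:30

1 April 2030 is a Monday, so the first Sunday is April 7 and the fourth is April 28.
1 November 2030 is a Friday, so the first Saturday is November 2 and the second is November 9.
Daylight saving runs 28 April – 9 November; 8 November 2030 is inside that window, so Kesis Coast is at UTC+12:30.
10:00 local − 12h30m = 21:30 UTC (rolling into the previous day, 7 November 2030).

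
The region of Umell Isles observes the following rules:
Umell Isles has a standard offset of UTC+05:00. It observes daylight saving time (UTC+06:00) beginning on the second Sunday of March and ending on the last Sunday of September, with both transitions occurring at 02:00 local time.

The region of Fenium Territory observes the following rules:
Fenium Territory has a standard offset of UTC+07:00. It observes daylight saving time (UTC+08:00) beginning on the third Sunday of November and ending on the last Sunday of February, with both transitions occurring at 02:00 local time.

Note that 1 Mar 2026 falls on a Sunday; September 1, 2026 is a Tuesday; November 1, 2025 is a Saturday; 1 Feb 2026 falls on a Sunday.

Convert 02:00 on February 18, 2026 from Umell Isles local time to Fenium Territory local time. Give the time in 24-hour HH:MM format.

1 March 2026 is a Sunday, so the first Sunday is March 1 and the second is March 8.
1 September 2026 is a Tuesday, so Sundays fall on 6, 13, 20, 27; the last is September 27.
Daylight saving runs 8 March – 27 September; February 18, 2026 is outside that window, so Umell Isles is on standard time at UTC+05:00.
02:00 Umell Isles − 5h = 21:00 UTC (rolling into the previous day, 17 February 2026).
1 November 2025 is a Saturday, so the first Sunday is November 2 and the third is November 16.
1 February 2026 is a Sunday, so Sundays fall on 1, 8, 15, 22; the last is February 22.
At the standard offset (UTC+07:00), 21:00 UTC + 7h = 04:00 Fenium Territory standard time (rolling into the next day, 18 February 2026).
The standard-time date in Fenium Territory, February 18, 2026, falls between 16 November 2025 and 22 February 2026, so daylight saving is in effect and Fenium Territory is at UTC+08:00.
21:00 UTC + 8h = 05:00 Fenium Territory (rolling into the next day, 18 February 2026).

05:00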